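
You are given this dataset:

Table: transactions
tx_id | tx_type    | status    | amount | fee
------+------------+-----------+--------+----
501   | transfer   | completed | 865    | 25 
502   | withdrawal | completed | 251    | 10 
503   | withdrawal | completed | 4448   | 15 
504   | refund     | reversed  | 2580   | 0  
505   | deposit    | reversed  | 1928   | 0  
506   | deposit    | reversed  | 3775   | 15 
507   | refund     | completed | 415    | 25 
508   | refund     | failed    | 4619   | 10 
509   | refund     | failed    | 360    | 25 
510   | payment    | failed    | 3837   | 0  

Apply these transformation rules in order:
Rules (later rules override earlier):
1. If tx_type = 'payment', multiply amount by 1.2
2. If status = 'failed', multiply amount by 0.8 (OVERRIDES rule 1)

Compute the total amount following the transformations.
21314.8

Step 1: Rule 2 takes priority for records with status = 'failed'
  - 3 records: 8816 × 0.8 = 7052.8
Step 2: Rule 1 applies to remaining records with tx_type = 'payment'
  - 0 records: 0 × 1.2 = 0.0
Step 3: Other records unchanged: 14262
Step 4: Final sum = 7052.8 + 0.0 + 14262 = 21314.8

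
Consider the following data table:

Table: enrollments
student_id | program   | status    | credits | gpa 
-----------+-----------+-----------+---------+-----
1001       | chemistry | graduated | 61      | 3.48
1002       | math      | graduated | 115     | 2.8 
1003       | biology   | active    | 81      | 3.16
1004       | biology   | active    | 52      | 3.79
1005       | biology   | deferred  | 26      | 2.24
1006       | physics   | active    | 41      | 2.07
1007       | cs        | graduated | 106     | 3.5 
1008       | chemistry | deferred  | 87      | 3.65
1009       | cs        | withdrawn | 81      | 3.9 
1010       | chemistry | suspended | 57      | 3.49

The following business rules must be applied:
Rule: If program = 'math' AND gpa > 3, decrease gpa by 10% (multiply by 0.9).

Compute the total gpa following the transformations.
32.08

Step 1: Find records where program = 'math' AND gpa > 3
Step 2: 0 records match, summing to 0
Step 3: After multiplier: 0 × 0.9 = 0.0
Step 4: Unaffected records sum: 32.08
Step 5: Final sum = 0.0 + 32.08 = 32.08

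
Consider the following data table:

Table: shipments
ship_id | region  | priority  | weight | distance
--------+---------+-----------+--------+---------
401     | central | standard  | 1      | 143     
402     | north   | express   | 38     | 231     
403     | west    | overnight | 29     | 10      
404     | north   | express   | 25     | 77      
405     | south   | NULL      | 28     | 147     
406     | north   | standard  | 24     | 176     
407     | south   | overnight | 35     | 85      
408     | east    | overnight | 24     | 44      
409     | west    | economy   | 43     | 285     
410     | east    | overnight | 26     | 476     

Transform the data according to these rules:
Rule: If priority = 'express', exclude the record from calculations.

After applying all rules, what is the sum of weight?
210

Step 1: Identify records where priority = 'express'
Step 2: The excluded records sum to 63
Step 3: Original total weight = 273
Step 4: Remaining total = 273 - 63 = 210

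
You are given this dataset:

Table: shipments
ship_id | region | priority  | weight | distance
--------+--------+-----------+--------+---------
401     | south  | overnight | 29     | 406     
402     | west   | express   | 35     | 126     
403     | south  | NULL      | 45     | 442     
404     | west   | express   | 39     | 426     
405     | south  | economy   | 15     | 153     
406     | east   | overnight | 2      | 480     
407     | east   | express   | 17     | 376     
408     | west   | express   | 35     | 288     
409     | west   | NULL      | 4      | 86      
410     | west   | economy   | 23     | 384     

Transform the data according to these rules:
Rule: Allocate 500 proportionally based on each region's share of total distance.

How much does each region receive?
east: 135.14, south: 158.04, west: 206.82

Step 1: Calculate total distance = 3167
Step 2: Calculate each region's proportion:
  east: 856/3167 = 27.03% → 135.14
  south: 1001/3167 = 31.61% → 158.04
  west: 1310/3167 = 41.36% → 206.82
Step 3: Verify: sum of allocations ≈ 500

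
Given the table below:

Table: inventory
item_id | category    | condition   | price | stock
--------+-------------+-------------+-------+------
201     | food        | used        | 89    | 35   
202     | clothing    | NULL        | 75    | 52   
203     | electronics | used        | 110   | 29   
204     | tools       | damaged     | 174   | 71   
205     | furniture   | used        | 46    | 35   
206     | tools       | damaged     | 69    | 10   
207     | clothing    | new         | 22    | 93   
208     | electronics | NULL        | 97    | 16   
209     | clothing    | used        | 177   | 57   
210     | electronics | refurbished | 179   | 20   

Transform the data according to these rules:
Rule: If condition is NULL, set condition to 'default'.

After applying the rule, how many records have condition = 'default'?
2

Step 1: Count records where condition IS NULL
Step 2: Found 2 records with NULL condition
Step 3: These records will have condition set to 'default'
Step 4: Records already having condition = 'default': 0
Step 5: Answer: 2 + 0 = 2 records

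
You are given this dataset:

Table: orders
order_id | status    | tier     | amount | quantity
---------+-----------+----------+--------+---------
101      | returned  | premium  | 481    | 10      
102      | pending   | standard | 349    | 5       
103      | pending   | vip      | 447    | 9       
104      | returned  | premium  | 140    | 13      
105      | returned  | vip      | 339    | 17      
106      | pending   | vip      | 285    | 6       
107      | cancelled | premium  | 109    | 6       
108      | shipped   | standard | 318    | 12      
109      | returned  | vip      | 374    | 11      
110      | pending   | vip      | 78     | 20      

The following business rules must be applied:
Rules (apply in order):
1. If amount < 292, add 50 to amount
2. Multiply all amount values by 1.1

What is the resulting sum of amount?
3432.0

Step 1: Apply Rule 1 - Add 50 to records with amount < 292
  - 4 records affected: 612 + (4 × 50) = 812
  - Unaffected records: 2308
  - Sum after Rule 1: 3120
Step 2: Apply Rule 2 - Multiply all by 1.1
  - 3120 × 1.1 = 3432.0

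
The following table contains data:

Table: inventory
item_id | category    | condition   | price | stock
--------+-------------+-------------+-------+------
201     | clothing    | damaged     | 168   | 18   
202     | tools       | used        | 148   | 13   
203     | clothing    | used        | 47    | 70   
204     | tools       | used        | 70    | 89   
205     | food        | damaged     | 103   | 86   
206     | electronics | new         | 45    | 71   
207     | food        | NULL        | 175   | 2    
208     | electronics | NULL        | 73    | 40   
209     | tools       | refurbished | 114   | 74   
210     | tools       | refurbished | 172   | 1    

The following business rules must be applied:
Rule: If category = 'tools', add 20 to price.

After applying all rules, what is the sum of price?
1195

Step 1: Count records where category = 'tools': 4
Step 2: Total bonus added: 4 × 20 = 80
Step 3: Original sum of price: 1115
Step 4: Final sum = 1115 + 80 = 1195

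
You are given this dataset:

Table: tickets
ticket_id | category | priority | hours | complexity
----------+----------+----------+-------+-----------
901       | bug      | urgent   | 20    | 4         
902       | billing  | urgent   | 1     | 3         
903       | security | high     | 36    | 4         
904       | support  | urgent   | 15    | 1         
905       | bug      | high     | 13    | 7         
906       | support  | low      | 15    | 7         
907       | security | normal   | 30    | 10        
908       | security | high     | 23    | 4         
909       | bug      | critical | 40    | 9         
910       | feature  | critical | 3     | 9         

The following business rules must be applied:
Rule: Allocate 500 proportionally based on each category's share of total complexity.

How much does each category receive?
billing: 25.86, bug: 172.41, feature: 77.59, security: 155.17, support: 68.97

Step 1: Calculate total complexity = 58
Step 2: Calculate each category's proportion:
  billing: 3/58 = 5.17% → 25.86
  bug: 20/58 = 34.48% → 172.41
  feature: 9/58 = 15.52% → 77.59
  security: 18/58 = 31.03% → 155.17
  support: 8/58 = 13.79% → 68.97
Step 3: Verify: sum of allocations ≈ 500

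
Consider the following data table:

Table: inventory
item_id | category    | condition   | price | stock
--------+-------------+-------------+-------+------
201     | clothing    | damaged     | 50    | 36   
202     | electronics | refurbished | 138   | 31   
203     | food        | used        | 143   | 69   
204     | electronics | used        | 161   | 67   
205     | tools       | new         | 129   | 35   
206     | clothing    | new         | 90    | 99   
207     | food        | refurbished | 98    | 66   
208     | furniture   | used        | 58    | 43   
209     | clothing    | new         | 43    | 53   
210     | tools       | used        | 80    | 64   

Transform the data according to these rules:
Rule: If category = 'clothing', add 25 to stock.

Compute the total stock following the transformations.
638

Step 1: Count records where category = 'clothing': 3
Step 2: Total bonus added: 3 × 25 = 75
Step 3: Original sum of stock: 563
Step 4: Final sum = 563 + 75 = 638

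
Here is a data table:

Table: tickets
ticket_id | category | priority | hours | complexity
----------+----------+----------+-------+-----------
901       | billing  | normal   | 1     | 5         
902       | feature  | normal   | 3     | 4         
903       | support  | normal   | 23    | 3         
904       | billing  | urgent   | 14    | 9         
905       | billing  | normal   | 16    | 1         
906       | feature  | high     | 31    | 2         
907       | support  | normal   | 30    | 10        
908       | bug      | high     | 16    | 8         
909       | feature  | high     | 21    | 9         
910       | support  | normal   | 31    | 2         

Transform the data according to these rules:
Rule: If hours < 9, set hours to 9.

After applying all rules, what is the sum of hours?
200

Step 1: 2 records have hours < 9
Step 2: These records originally summed to 4
Step 3: After setting to minimum: 2 × 9 = 18
Step 4: Unaffected records sum: 182
Step 5: Final sum = 18 + 182 = 200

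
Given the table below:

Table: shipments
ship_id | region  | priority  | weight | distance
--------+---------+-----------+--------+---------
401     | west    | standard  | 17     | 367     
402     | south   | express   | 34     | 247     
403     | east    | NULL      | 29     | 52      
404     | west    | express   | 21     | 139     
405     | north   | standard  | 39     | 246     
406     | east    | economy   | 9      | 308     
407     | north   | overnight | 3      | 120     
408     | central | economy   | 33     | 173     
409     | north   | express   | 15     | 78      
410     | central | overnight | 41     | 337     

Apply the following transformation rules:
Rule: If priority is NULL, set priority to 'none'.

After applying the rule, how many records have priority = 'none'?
1

Step 1: Count records where priority IS NULL
Step 2: Found 1 records with NULL priority
Step 3: These records will have priority set to 'none'
Step 4: Records already having priority = 'none': 0
Step 5: Answer: 1 + 0 = 1 records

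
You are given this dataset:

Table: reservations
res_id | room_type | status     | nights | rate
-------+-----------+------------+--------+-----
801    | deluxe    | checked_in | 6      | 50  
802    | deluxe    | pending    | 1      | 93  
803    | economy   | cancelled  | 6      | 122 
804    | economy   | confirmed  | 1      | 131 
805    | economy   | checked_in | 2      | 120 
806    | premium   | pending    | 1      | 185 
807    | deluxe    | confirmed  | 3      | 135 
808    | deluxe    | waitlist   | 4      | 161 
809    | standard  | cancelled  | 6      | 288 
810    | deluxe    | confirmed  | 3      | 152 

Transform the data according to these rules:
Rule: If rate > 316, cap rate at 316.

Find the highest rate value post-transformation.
288

Step 1: Original maximum rate = 288
Step 2: Check cap of 316 against maximum
Step 3: No records exceed the cap (max 288 <= cap 316), so no capping applies
Step 4: Maximum after transformation = 288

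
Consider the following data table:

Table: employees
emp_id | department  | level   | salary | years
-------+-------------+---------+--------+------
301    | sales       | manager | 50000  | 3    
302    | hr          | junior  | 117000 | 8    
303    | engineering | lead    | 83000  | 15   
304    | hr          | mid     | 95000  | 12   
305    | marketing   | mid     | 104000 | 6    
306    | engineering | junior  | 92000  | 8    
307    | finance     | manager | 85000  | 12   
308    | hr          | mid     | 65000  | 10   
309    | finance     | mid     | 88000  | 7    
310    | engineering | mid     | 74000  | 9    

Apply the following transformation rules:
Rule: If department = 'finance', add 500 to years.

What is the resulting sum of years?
1090

Step 1: Count records where department = 'finance': 2
Step 2: Total bonus added: 2 × 500 = 1000
Step 3: Original sum of years: 90
Step 4: Final sum = 90 + 1000 = 1090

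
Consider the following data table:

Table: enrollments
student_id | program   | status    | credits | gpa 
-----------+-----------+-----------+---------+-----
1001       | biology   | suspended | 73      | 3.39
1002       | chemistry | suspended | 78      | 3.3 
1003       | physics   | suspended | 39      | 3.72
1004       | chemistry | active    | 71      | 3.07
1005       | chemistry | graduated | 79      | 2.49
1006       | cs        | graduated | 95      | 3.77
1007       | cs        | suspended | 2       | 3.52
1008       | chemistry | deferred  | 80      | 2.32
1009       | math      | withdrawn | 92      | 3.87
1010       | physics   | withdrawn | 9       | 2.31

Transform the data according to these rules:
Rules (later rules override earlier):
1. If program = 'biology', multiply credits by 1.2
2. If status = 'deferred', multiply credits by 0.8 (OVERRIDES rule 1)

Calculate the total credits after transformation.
616.6

Step 1: Rule 2 takes priority for records with status = 'deferred'
  - 1 records: 80 × 0.8 = 64.0
Step 2: Rule 1 applies to remaining records with program = 'biology'
  - 1 records: 73 × 1.2 = 87.6
Step 3: Other records unchanged: 465
Step 4: Final sum = 64.0 + 87.6 + 465 = 616.6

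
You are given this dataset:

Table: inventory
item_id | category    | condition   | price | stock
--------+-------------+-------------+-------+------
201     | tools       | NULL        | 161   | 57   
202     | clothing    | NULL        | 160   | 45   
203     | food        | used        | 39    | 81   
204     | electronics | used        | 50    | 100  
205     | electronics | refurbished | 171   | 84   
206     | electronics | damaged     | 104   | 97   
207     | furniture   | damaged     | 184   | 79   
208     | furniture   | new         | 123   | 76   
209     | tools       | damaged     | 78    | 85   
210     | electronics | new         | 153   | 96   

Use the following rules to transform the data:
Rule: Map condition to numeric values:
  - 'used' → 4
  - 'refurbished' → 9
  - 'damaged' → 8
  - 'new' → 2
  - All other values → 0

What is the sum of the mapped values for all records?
45

Step 1: Apply mapping to each record
Step 2: Count by status:
  'used': 2 records × 4 = 8
  'refurbished': 1 records × 9 = 9
  'damaged': 3 records × 8 = 24
  'new': 2 records × 2 = 4
Step 3: Sum all mapped values = 45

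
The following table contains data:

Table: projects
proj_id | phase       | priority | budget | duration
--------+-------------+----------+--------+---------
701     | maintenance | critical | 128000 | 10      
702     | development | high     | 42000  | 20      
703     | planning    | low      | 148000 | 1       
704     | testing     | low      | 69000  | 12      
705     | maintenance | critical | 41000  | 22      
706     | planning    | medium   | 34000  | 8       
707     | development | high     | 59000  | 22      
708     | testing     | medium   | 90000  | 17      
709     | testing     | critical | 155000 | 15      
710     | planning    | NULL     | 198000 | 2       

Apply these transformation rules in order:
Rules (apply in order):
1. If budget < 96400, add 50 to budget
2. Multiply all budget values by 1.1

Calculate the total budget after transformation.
1060730.0

Step 1: Apply Rule 1 - Add 50 to records with budget < 96400
  - 6 records affected: 335000 + (6 × 50) = 335300
  - Unaffected records: 629000
  - Sum after Rule 1: 964300
Step 2: Apply Rule 2 - Multiply all by 1.1
  - 964300 × 1.1 = 1060730.0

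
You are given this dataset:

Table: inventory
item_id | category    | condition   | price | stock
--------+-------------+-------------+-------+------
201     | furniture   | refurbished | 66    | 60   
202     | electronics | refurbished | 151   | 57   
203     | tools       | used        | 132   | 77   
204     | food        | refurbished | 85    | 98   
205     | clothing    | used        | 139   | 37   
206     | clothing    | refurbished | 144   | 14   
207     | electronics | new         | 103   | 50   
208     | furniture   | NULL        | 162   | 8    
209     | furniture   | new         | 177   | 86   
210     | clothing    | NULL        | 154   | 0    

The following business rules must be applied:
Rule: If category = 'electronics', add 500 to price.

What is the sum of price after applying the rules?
2313

Step 1: Count records where category = 'electronics': 2
Step 2: Total bonus added: 2 × 500 = 1000
Step 3: Original sum of price: 1313
Step 4: Final sum = 1313 + 1000 = 2313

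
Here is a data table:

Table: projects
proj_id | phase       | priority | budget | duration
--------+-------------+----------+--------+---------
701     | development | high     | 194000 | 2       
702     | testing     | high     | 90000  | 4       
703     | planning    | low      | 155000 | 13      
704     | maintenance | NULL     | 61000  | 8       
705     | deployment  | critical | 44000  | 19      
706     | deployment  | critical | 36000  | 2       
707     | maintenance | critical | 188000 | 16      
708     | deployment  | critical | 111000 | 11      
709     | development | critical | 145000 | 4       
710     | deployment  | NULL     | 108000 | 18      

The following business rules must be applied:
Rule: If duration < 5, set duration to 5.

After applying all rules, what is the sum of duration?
105

Step 1: 4 records have duration < 5
Step 2: These records originally summed to 12
Step 3: After setting to minimum: 4 × 5 = 20
Step 4: Unaffected records sum: 85
Step 5: Final sum = 20 + 85 = 105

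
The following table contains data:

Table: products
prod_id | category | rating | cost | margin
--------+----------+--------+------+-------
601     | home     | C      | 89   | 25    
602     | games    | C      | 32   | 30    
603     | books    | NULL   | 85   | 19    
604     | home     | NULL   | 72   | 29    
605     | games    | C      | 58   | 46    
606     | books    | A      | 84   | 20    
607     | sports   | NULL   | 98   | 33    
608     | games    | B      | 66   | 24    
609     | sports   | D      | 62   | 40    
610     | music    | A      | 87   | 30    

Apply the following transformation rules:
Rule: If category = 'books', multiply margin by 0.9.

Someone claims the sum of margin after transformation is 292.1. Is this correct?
Yes, the result is correct.

Step 1: Calculate the correct sum after transformation
Step 2: Apply multiplier 0.9 to records where category = 'books'
Step 3: Correct result = 292.1
Step 4: Claimed result = 292.1
Step 5: 292.1 = 292.1 ✓
Conclusion: The claimed result is correct.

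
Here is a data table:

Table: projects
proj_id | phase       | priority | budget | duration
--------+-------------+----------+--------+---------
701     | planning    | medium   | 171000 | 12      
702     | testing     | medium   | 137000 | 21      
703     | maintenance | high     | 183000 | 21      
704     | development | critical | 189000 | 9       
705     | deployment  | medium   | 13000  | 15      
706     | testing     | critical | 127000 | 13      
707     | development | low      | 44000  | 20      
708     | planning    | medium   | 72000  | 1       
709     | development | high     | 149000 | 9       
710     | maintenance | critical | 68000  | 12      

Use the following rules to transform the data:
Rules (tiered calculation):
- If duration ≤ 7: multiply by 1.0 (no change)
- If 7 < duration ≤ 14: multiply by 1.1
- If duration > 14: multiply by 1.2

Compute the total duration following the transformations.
153.9

Step 1: Tier 1 (duration ≤ 7): 1 records, sum = 1 × 1.0 = 1.0
Step 2: Tier 2 (7 < duration ≤ 14): 5 records, sum = 55 × 1.1 = 60.5
Step 3: Tier 3 (duration > 14): 4 records, sum = 77 × 1.2 = 92.4
Step 4: Final sum = 1.0 + 60.5 + 92.4 = 153.9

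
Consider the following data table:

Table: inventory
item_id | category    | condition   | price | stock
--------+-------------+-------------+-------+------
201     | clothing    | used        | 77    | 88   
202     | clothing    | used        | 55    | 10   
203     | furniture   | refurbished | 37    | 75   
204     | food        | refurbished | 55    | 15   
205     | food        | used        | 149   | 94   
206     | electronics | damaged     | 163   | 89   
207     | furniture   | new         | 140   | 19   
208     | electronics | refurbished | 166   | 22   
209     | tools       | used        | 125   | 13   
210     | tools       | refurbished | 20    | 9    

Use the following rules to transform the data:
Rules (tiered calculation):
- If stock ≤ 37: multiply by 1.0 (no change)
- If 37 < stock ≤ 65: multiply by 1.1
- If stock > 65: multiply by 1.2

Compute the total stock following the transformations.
503.2

Step 1: Tier 1 (stock ≤ 37): 6 records, sum = 88 × 1.0 = 88.0
Step 2: Tier 2 (37 < stock ≤ 65): 0 records, sum = 0 × 1.1 = 0.0
Step 3: Tier 3 (stock > 65): 4 records, sum = 346 × 1.2 = 415.2
Step 4: Final sum = 88.0 + 0.0 + 415.2 = 503.2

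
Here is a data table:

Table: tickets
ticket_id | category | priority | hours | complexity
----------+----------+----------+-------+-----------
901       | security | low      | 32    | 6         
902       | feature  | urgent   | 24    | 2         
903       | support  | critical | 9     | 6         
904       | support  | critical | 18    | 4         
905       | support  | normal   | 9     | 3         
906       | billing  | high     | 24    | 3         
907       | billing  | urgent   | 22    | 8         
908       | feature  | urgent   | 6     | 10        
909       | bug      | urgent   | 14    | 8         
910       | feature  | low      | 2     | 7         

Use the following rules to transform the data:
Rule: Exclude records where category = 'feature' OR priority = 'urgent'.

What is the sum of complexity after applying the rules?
22

Step 1: Find records where category = 'feature' OR priority = 'urgent'
Step 2: 5 records match, summing to 35
Step 3: Original sum: 57
Step 4: Remaining sum = 57 - 35 = 22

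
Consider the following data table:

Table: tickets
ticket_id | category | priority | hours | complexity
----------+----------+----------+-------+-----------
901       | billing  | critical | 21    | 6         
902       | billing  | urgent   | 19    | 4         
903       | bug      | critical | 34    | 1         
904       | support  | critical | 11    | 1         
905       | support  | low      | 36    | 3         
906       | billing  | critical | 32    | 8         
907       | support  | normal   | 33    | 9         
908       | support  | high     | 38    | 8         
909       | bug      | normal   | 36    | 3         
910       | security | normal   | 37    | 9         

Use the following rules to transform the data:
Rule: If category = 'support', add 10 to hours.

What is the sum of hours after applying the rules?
337

Step 1: Count records where category = 'support': 4
Step 2: Total bonus added: 4 × 10 = 40
Step 3: Original sum of hours: 297
Step 4: Final sum = 297 + 40 = 337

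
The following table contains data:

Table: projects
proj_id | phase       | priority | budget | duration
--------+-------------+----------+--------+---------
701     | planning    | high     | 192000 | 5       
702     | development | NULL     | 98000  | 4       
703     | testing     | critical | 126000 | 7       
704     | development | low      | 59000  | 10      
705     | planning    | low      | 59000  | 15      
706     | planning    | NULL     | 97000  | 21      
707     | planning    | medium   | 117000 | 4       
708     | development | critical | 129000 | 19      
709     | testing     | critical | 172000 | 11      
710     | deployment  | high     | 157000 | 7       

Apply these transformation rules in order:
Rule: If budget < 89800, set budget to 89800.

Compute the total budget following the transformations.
1267600

Step 1: 2 records have budget < 89800
Step 2: These records originally summed to 118000
Step 3: After setting to minimum: 2 × 89800 = 179600
Step 4: Unaffected records sum: 1088000
Step 5: Final sum = 179600 + 1088000 = 1267600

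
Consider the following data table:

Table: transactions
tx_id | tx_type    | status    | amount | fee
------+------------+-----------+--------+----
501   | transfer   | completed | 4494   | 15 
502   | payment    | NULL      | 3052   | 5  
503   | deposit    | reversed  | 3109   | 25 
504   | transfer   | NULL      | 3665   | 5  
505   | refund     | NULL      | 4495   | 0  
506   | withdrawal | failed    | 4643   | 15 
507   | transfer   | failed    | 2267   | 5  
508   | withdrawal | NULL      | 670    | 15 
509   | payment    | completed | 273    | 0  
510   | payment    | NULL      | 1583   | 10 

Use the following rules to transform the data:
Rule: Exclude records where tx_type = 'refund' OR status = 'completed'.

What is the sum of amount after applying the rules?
18989

Step 1: Find records where tx_type = 'refund' OR status = 'completed'
Step 2: 3 records match, summing to 9262
Step 3: Original sum: 28251
Step 4: Remaining sum = 28251 - 9262 = 18989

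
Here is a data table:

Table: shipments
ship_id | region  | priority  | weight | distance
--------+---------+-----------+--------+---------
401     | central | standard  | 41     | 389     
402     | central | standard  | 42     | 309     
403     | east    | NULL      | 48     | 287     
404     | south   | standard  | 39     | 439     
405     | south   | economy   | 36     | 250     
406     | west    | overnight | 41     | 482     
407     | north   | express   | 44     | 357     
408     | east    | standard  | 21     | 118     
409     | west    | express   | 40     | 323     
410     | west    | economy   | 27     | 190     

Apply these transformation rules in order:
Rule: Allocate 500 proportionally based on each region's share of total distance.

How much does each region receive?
central: 111.01, east: 64.41, north: 56.77, south: 109.57, west: 158.24

Step 1: Calculate total distance = 3144
Step 2: Calculate each region's proportion:
  central: 698/3144 = 22.20% → 111.01
  east: 405/3144 = 12.88% → 64.41
  north: 357/3144 = 11.35% → 56.77
  south: 689/3144 = 21.91% → 109.57
  west: 995/3144 = 31.65% → 158.24
Step 3: Verify: sum of allocations ≈ 500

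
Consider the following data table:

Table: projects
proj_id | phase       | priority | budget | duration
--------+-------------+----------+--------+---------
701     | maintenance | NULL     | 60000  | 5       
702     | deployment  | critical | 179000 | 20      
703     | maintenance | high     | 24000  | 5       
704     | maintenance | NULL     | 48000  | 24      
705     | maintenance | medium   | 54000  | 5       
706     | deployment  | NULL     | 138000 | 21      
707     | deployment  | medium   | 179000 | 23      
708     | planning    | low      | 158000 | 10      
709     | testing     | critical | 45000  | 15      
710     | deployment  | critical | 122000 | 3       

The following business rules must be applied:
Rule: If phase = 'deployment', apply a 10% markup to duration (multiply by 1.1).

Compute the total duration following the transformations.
137.7

Step 1: Records with phase = 'deployment' have total duration = 67
Step 2: Apply multiplier: 67 × 1.1 = 73.7
Step 3: Other records total: 64
Step 4: Final sum = 73.7 + 64 = 137.7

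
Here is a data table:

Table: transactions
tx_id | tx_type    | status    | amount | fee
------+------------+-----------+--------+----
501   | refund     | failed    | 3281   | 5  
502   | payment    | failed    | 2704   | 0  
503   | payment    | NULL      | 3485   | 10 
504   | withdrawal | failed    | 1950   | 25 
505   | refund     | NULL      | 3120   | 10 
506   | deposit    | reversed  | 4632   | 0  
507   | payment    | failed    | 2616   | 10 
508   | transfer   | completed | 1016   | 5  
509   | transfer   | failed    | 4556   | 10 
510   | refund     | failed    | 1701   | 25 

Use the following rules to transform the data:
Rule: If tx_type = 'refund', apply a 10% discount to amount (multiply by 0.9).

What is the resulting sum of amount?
28250.8

Step 1: Records with tx_type = 'refund' have total amount = 8102
Step 2: Apply multiplier: 8102 × 0.9 = 7291.8
Step 3: Other records total: 20959
Step 4: Final sum = 7291.8 + 20959 = 28250.8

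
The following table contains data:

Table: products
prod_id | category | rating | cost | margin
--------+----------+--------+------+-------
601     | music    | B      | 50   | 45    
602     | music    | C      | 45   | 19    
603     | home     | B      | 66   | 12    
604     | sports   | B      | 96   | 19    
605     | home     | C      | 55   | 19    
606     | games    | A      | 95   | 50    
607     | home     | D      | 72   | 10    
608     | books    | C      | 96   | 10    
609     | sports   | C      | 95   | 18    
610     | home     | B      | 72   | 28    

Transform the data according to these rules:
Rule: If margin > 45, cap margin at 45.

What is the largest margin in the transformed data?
45

Step 1: Original maximum margin = 50
Step 2: Apply cap at 45
Step 3: 1 records had margin > 45 and were capped
Step 4: Maximum after transformation = 45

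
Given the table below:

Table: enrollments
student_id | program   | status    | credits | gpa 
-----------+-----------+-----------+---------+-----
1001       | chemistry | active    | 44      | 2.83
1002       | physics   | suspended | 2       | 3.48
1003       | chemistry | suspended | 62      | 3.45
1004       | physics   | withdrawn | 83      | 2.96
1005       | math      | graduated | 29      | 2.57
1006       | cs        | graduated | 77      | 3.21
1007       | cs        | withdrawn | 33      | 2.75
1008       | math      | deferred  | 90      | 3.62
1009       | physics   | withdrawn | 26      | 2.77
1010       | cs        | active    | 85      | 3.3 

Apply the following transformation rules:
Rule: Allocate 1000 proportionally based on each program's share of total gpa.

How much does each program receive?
chemistry: 202.97, cs: 299.29, math: 200.06, physics: 297.67

Step 1: Calculate total gpa = 30.94
Step 2: Calculate each program's proportion:
  chemistry: 6.28/30.94 = 20.30% → 202.97
  cs: 9.26/30.94 = 29.93% → 299.29
  math: 6.19/30.94 = 20.01% → 200.06
  physics: 9.21/30.94 = 29.77% → 297.67
Step 3: Verify: sum of allocations ≈ 1000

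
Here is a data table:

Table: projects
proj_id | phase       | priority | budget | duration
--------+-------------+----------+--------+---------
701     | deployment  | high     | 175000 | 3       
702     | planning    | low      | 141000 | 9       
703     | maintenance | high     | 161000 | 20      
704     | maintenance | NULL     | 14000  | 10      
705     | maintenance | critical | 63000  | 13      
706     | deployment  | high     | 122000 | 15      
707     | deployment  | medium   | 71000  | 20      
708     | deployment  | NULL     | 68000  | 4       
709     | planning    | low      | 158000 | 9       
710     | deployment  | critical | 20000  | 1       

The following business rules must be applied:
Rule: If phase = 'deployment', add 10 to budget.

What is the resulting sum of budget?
993050

Step 1: Count records where phase = 'deployment': 5
Step 2: Total bonus added: 5 × 10 = 50
Step 3: Original sum of budget: 993000
Step 4: Final sum = 993000 + 50 = 993050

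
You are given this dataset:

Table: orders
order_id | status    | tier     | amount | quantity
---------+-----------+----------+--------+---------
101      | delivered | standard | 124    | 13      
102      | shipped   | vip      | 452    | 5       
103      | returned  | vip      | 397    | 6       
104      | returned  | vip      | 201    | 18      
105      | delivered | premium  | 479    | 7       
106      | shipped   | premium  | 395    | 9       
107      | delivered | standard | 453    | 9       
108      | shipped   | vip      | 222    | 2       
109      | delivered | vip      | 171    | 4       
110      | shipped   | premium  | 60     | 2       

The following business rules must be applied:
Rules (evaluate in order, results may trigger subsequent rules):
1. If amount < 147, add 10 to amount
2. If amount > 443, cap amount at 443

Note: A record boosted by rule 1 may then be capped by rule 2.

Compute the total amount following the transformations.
2919

Step 1: Apply rule 1 to records with amount < 147
  - 2 records get bonus of 10
  - Of these, 0 records then exceed 443 and get capped
Step 2: Apply rule 2 to records with amount > 443
  - 3 records (original) are capped
Step 3: Calculate final sum = 2919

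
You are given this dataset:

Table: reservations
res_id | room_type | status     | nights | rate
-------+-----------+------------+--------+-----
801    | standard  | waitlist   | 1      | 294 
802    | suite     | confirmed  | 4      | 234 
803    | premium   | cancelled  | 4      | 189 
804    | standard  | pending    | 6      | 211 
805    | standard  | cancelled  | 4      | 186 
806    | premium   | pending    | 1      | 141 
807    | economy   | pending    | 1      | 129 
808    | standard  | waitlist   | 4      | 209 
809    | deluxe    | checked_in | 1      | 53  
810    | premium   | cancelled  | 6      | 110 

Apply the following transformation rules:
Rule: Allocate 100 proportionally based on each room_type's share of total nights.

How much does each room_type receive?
deluxe: 3.12, economy: 3.12, premium: 34.38, standard: 46.88, suite: 12.5

Step 1: Calculate total nights = 32
Step 2: Calculate each room_type's proportion:
  deluxe: 1/32 = 3.12% → 3.12
  economy: 1/32 = 3.12% → 3.12
  premium: 11/32 = 34.38% → 34.38
  standard: 15/32 = 46.88% → 46.88
  suite: 4/32 = 12.50% → 12.5
Step 3: Verify: sum of allocations ≈ 100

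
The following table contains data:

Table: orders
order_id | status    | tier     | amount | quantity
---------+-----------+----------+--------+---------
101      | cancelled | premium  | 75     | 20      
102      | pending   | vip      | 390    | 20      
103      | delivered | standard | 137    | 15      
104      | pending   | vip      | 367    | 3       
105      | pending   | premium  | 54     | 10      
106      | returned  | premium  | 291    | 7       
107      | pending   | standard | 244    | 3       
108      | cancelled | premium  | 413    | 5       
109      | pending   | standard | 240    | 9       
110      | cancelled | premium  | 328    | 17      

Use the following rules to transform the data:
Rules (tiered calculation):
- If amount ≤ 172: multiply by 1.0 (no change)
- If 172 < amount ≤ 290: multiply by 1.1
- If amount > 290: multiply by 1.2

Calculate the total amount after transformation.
2945.2

Step 1: Tier 1 (amount ≤ 172): 3 records, sum = 266 × 1.0 = 266.0
Step 2: Tier 2 (172 < amount ≤ 290): 2 records, sum = 484 × 1.1 = 532.4
Step 3: Tier 3 (amount > 290): 5 records, sum = 1789 × 1.2 = 2146.8
Step 4: Final sum = 266.0 + 532.4 + 2146.8 = 2945.2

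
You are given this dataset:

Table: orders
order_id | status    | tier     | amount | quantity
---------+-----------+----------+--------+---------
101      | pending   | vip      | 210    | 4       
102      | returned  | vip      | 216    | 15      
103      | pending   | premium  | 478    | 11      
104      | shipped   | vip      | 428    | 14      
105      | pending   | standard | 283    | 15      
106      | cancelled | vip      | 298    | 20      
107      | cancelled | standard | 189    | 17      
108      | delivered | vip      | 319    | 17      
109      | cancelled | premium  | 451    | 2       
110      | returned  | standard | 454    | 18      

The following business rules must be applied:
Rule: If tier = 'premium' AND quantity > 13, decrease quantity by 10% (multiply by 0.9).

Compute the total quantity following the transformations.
133

Step 1: Find records where tier = 'premium' AND quantity > 13
Step 2: 0 records match, summing to 0
Step 3: After multiplier: 0 × 0.9 = 0.0
Step 4: Unaffected records sum: 133
Step 5: Final sum = 0.0 + 133 = 133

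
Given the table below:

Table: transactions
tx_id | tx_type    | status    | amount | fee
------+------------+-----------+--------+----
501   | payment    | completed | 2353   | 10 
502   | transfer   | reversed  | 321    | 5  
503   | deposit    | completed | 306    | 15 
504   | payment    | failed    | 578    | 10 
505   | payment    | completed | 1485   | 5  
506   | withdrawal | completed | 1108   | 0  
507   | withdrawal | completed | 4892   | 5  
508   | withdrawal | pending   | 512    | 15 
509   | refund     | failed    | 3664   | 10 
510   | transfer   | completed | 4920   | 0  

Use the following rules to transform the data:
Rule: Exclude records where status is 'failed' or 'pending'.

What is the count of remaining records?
7

Step 1: Count records to exclude
  - 2 (failed) + 1 (pending) = 3 records
Step 2: Total records: 10
Step 3: Remaining = 10 - 3 = 7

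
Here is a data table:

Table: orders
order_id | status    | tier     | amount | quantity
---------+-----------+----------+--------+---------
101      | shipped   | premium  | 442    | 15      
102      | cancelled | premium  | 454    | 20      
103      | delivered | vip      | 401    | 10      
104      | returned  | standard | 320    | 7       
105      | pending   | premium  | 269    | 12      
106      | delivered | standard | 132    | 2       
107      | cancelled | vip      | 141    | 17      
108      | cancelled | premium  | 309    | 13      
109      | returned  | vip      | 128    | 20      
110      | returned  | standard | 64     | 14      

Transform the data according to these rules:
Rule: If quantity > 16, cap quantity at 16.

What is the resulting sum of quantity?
121

Step 1: 3 records have quantity > 16
Step 2: These records originally summed to 57
Step 3: After capping: 3 × 16 = 48
Step 4: Unaffected records sum: 73
Step 5: Final sum = 48 + 73 = 121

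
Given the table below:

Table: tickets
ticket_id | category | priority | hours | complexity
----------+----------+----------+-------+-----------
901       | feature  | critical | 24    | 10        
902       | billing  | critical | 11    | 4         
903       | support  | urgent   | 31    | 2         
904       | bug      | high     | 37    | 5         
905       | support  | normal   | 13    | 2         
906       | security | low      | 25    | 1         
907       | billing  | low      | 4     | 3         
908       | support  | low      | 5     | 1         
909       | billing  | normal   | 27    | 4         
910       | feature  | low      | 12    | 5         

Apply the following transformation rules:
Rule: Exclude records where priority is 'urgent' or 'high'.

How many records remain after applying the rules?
8

Step 1: Count records to exclude
  - 1 (urgent) + 1 (high) = 2 records
Step 2: Total records: 10
Step 3: Remaining = 10 - 2 = 8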